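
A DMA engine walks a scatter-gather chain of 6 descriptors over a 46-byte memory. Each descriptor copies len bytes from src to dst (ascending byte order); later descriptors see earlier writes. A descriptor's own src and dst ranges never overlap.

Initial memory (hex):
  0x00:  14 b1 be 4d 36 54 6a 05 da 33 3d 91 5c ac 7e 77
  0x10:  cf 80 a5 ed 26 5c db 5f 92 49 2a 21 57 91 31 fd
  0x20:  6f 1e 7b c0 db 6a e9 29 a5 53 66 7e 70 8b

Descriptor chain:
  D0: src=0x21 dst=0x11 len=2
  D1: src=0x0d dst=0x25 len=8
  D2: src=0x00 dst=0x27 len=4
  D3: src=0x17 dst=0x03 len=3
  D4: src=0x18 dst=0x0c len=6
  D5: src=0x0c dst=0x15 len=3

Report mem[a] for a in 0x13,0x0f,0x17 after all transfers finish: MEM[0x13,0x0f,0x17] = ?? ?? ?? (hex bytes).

#0 dst[0x11+2] := {0x1e,0x7b}
#1 dst[0x25+8] := {0xac,0x7e,0x77,0xcf,0x1e,0x7b,0xed,0x26}
#2 dst[0x27+4] := {0x14,0xb1,0xbe,0x4d}
#3 dst[0x03+3] := {0x5f,0x92,0x49}
#4 dst[0x0c+6] := {0x92,0x49,0x2a,0x21,0x57,0x91}
#5 dst[0x15+3] := {0x92,0x49,0x2a}
query mem[0x13]=0xed, mem[0x0f]=0x21, mem[0x17]=0x2a

MEM[0x13,0x0f,0x17] = ed 21 2a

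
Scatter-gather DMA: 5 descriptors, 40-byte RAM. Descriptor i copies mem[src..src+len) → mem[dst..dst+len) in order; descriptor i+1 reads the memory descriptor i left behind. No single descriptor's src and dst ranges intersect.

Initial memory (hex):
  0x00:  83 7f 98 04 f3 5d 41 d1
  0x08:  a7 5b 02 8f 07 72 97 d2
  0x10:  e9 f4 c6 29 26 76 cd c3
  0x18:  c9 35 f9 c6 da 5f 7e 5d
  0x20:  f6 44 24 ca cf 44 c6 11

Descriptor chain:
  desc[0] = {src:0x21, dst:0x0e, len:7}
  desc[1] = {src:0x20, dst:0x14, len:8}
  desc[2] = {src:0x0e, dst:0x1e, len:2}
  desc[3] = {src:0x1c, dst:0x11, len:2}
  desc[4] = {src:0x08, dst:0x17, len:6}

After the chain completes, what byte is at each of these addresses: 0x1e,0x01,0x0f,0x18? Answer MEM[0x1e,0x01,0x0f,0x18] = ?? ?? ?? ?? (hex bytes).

MEM[0x1e,0x01,0x0f,0x18] = 44 7f 24 5b

#0 dst[0x0e+7] := {0x44,0x24,0xca,0xcf,0x44,0xc6,0x11}
#1 dst[0x14+8] := {0xf6,0x44,0x24,0xca,0xcf,0x44,0xc6,0x11}
#2 dst[0x1e+2] := {0x44,0x24}
#3 dst[0x11+2] := {0xda,0x5f}
#4 dst[0x17+6] := {0xa7,0x5b,0x02,0x8f,0x07,0x72}
query mem[0x1e]=0x44, mem[0x01]=0x7f, mem[0x0f]=0x24, mem[0x18]=0x5b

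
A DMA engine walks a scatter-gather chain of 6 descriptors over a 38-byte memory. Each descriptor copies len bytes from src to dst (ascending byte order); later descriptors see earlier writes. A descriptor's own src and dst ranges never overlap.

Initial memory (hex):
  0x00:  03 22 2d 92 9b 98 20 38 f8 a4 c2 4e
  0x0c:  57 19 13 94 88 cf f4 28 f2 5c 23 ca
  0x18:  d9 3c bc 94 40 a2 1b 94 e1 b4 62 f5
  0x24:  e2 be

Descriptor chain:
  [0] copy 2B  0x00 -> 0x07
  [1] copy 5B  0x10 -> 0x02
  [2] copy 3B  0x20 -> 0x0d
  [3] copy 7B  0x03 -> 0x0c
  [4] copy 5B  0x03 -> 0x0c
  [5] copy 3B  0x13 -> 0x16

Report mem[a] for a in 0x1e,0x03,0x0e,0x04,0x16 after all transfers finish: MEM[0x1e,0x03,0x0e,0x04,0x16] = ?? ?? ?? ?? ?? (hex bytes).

D0: mem[0x07..0x08] <- [03 22]
D1: mem[0x02..0x06] <- [88 cf f4 28 f2]
D2: mem[0x0d..0x0f] <- [e1 b4 62]
D3: mem[0x0c..0x12] <- [cf f4 28 f2 03 22 a4]
D4: mem[0x0c..0x10] <- [cf f4 28 f2 03]
D5: mem[0x16..0x18] <- [28 f2 5c]
query mem[0x1e]=0x1b, mem[0x03]=0xcf, mem[0x0e]=0x28, mem[0x04]=0xf4, mem[0x16]=0x28

MEM[0x1e,0x03,0x0e,0x04,0x16] = 1b cf 28 f4 28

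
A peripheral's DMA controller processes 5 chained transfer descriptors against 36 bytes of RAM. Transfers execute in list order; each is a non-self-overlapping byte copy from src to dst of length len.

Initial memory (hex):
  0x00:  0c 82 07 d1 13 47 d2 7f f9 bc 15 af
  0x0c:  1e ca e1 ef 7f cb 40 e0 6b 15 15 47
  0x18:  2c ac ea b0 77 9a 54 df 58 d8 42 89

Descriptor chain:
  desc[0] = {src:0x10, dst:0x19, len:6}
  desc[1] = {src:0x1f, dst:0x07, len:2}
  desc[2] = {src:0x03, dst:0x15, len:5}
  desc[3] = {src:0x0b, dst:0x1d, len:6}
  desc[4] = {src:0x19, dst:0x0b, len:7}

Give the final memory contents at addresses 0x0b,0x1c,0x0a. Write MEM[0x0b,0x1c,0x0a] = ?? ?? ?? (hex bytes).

MEM[0x0b,0x1c,0x0a] = df e0 15

#0 dst[0x19+6] := {0x7f,0xcb,0x40,0xe0,0x6b,0x15}
#1 dst[0x07+2] := {0xdf,0x58}
#2 dst[0x15+5] := {0xd1,0x13,0x47,0xd2,0xdf}
#3 dst[0x1d+6] := {0xaf,0x1e,0xca,0xe1,0xef,0x7f}
#4 dst[0x0b+7] := {0xdf,0xcb,0x40,0xe0,0xaf,0x1e,0xca}
query mem[0x0b]=0xdf, mem[0x1c]=0xe0, mem[0x0a]=0x15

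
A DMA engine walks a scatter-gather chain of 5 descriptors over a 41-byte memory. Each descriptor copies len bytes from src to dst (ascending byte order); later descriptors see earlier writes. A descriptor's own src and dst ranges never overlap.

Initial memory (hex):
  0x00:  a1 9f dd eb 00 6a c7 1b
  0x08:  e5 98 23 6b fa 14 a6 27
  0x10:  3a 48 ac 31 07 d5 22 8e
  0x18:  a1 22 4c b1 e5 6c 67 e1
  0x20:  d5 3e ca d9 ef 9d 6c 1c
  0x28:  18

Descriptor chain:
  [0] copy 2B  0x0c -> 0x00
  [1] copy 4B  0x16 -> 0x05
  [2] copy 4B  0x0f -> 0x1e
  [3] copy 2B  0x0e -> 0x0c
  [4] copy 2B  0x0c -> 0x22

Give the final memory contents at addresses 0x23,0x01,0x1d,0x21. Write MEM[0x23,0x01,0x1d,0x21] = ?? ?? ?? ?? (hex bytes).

MEM[0x23,0x01,0x1d,0x21] = 27 14 6c ac

  after D0: wrote 2B at 0x00 = fa14
  after D1: wrote 4B at 0x05 = 228ea122
  after D2: wrote 4B at 0x1e = 273a48ac
  after D3: wrote 2B at 0x0c = a627
  after D4: wrote 2B at 0x22 = a627
query mem[0x23]=0x27, mem[0x01]=0x14, mem[0x1d]=0x6c, mem[0x21]=0xac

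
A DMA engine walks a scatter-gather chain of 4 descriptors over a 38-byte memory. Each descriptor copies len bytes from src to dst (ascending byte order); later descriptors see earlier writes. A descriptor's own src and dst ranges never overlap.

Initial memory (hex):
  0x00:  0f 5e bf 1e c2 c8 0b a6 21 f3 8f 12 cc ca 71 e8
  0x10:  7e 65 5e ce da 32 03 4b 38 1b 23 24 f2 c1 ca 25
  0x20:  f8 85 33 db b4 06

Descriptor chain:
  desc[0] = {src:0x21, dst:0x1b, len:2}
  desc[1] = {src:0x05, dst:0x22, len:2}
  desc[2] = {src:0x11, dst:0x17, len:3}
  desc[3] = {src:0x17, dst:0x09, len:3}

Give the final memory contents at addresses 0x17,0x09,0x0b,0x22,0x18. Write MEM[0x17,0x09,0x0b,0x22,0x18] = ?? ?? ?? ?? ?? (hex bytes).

[0] 0x21->0x1b len=2 : 85 33
[1] 0x05->0x22 len=2 : c8 0b
[2] 0x11->0x17 len=3 : 65 5e ce
[3] 0x17->0x09 len=3 : 65 5e ce
query mem[0x17]=0x65, mem[0x09]=0x65, mem[0x0b]=0xce, mem[0x22]=0xc8, mem[0x18]=0x5e

MEM[0x17,0x09,0x0b,0x22,0x18] = 65 65 ce c8 5e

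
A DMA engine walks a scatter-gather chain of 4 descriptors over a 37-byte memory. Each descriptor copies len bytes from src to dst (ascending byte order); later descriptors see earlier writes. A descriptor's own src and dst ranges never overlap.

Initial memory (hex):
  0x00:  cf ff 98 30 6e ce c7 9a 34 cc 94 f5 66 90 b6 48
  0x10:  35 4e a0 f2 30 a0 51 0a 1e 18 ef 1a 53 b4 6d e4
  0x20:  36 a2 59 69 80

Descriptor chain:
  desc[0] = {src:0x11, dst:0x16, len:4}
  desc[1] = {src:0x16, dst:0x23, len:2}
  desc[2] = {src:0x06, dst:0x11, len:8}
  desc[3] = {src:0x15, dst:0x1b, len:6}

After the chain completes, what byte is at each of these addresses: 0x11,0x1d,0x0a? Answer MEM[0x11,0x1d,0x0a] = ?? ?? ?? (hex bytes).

MEM[0x11,0x1d,0x0a] = c7 66 94

  after D0: wrote 4B at 0x16 = 4ea0f230
  after D1: wrote 2B at 0x23 = 4ea0
  after D2: wrote 8B at 0x11 = c79a34cc94f56690
  after D3: wrote 6B at 0x1b = 94f5669030ef
query mem[0x11]=0xc7, mem[0x1d]=0x66, mem[0x0a]=0x94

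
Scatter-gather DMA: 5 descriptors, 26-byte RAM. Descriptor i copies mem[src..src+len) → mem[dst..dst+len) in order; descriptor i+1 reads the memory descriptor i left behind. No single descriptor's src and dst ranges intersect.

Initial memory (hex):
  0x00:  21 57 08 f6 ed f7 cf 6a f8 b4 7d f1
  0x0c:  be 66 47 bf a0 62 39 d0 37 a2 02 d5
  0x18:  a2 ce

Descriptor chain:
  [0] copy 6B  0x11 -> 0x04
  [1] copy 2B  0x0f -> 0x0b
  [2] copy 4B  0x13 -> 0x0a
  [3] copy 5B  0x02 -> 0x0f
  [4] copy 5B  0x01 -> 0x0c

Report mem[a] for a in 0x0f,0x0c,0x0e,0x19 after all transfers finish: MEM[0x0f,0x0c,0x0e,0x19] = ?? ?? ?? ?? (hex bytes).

MEM[0x0f,0x0c,0x0e,0x19] = 62 57 f6 ce

[0] 0x11->0x04 len=6 : 62 39 d0 37 a2 02
[1] 0x0f->0x0b len=2 : bf a0
[2] 0x13->0x0a len=4 : d0 37 a2 02
[3] 0x02->0x0f len=5 : 08 f6 62 39 d0
[4] 0x01->0x0c len=5 : 57 08 f6 62 39
query mem[0x0f]=0x62, mem[0x0c]=0x57, mem[0x0e]=0xf6, mem[0x19]=0xce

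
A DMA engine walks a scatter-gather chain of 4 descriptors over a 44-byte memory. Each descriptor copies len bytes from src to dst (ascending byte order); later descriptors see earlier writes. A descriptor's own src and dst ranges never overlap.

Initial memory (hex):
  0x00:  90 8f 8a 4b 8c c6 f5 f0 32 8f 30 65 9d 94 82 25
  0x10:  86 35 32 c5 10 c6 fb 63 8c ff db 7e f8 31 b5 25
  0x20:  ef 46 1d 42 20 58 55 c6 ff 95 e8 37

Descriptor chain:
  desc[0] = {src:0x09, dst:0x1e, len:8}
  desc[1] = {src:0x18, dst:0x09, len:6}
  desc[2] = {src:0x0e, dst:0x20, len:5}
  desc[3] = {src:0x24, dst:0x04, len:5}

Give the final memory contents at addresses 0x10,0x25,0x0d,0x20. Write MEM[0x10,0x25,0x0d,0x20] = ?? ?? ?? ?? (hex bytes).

#0 dst[0x1e+8] := {0x8f,0x30,0x65,0x9d,0x94,0x82,0x25,0x86}
#1 dst[0x09+6] := {0x8c,0xff,0xdb,0x7e,0xf8,0x31}
#2 dst[0x20+5] := {0x31,0x25,0x86,0x35,0x32}
#3 dst[0x04+5] := {0x32,0x86,0x55,0xc6,0xff}
query mem[0x10]=0x86, mem[0x25]=0x86, mem[0x0d]=0xf8, mem[0x20]=0x31

MEM[0x10,0x25,0x0d,0x20] = 86 86 f8 31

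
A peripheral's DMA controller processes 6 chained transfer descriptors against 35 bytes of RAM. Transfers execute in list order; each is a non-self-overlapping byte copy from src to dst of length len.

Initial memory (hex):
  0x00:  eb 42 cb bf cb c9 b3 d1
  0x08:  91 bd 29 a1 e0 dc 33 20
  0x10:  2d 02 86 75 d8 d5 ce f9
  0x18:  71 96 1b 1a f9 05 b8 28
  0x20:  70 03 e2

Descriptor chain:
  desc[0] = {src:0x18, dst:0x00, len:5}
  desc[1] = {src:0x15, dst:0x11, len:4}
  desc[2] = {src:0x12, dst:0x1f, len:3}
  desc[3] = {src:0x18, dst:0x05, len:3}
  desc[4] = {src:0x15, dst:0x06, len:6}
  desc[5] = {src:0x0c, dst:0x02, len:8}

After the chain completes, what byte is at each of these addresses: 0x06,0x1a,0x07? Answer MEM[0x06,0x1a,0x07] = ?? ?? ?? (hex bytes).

MEM[0x06,0x1a,0x07] = 2d 1b d5

[0] 0x18->0x00 len=5 : 71 96 1b 1a f9
[1] 0x15->0x11 len=4 : d5 ce f9 71
[2] 0x12->0x1f len=3 : ce f9 71
[3] 0x18->0x05 len=3 : 71 96 1b
[4] 0x15->0x06 len=6 : d5 ce f9 71 96 1b
[5] 0x0c->0x02 len=8 : e0 dc 33 20 2d d5 ce f9
query mem[0x06]=0x2d, mem[0x1a]=0x1b, mem[0x07]=0xd5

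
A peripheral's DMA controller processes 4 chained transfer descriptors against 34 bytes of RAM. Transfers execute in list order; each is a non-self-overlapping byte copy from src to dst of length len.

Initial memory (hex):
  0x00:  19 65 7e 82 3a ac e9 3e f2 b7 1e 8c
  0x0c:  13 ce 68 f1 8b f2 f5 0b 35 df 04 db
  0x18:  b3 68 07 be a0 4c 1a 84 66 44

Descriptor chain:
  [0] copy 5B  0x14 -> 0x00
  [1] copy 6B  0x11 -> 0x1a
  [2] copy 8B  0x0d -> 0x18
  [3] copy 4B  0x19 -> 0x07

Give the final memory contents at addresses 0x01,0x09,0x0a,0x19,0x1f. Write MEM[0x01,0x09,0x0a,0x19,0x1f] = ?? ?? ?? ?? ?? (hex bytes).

#0 dst[0x00+5] := {0x35,0xdf,0x04,0xdb,0xb3}
#1 dst[0x1a+6] := {0xf2,0xf5,0x0b,0x35,0xdf,0x04}
#2 dst[0x18+8] := {0xce,0x68,0xf1,0x8b,0xf2,0xf5,0x0b,0x35}
#3 dst[0x07+4] := {0x68,0xf1,0x8b,0xf2}
query mem[0x01]=0xdf, mem[0x09]=0x8b, mem[0x0a]=0xf2, mem[0x19]=0x68, mem[0x1f]=0x35

MEM[0x01,0x09,0x0a,0x19,0x1f] = df 8b f2 68 35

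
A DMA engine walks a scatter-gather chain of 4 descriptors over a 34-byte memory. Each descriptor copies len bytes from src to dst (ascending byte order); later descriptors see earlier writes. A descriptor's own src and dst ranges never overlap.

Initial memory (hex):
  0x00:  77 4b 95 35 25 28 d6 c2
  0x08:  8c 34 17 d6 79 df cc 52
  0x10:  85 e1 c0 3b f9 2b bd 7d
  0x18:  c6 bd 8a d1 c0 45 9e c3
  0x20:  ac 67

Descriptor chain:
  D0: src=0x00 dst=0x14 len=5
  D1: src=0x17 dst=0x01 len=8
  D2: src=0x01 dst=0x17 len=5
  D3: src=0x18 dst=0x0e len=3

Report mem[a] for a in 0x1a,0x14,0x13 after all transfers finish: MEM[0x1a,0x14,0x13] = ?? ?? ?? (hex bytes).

#0 dst[0x14+5] := {0x77,0x4b,0x95,0x35,0x25}
#1 dst[0x01+8] := {0x35,0x25,0xbd,0x8a,0xd1,0xc0,0x45,0x9e}
#2 dst[0x17+5] := {0x35,0x25,0xbd,0x8a,0xd1}
#3 dst[0x0e+3] := {0x25,0xbd,0x8a}
query mem[0x1a]=0x8a, mem[0x14]=0x77, mem[0x13]=0x3b

MEM[0x1a,0x14,0x13] = 8a 77 3b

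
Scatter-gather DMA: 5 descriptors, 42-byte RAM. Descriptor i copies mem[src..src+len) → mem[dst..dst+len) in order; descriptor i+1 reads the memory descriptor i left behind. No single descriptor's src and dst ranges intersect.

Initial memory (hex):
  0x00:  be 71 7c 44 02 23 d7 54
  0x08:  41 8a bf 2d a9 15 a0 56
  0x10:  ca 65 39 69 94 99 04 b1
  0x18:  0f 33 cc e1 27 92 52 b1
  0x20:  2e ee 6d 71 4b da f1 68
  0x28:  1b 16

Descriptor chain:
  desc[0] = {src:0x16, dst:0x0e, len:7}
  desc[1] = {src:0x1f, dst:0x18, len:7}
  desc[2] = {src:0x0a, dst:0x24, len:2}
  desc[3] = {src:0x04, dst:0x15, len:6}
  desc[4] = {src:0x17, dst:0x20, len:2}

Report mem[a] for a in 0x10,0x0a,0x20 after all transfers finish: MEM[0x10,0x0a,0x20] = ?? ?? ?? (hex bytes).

D0: mem[0x0e..0x14] <- [04 b1 0f 33 cc e1 27]
D1: mem[0x18..0x1e] <- [b1 2e ee 6d 71 4b da]
D2: mem[0x24..0x25] <- [bf 2d]
D3: mem[0x15..0x1a] <- [02 23 d7 54 41 8a]
D4: mem[0x20..0x21] <- [d7 54]
query mem[0x10]=0x0f, mem[0x0a]=0xbf, mem[0x20]=0xd7

MEM[0x10,0x0a,0x20] = 0f bf d7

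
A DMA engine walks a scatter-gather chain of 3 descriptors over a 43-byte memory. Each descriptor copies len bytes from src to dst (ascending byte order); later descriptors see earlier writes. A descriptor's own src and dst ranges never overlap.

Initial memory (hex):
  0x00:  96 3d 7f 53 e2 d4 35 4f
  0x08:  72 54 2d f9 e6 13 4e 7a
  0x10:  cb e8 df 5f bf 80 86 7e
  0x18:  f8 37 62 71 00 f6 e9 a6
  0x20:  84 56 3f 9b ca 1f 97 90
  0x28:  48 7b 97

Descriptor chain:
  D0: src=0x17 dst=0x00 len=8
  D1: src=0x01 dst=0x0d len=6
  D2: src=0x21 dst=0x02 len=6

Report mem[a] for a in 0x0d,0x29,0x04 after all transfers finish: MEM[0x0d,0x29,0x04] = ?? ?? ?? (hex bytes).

MEM[0x0d,0x29,0x04] = f8 7b 9b

D0: mem[0x00..0x07] <- [7e f8 37 62 71 00 f6 e9]
D1: mem[0x0d..0x12] <- [f8 37 62 71 00 f6]
D2: mem[0x02..0x07] <- [56 3f 9b ca 1f 97]
query mem[0x0d]=0xf8, mem[0x29]=0x7b, mem[0x04]=0x9b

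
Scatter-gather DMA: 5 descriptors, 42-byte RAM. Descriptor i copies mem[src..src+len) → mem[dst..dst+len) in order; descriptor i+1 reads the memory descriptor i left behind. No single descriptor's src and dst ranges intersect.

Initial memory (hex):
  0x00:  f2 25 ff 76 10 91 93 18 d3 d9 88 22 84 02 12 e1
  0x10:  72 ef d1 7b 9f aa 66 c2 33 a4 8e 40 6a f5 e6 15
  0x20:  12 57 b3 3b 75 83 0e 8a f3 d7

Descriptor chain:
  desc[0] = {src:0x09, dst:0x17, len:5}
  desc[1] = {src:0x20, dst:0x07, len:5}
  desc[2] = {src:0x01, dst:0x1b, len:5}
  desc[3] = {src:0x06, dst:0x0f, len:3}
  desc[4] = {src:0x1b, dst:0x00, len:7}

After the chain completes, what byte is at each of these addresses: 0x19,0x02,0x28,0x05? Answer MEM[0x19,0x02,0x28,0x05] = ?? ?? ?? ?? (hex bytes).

MEM[0x19,0x02,0x28,0x05] = 22 76 f3 12

  after D0: wrote 5B at 0x17 = d988228402
  after D1: wrote 5B at 0x07 = 1257b33b75
  after D2: wrote 5B at 0x1b = 25ff761091
  after D3: wrote 3B at 0x0f = 931257
  after D4: wrote 7B at 0x00 = 25ff7610911257
query mem[0x19]=0x22, mem[0x02]=0x76, mem[0x28]=0xf3, mem[0x05]=0x12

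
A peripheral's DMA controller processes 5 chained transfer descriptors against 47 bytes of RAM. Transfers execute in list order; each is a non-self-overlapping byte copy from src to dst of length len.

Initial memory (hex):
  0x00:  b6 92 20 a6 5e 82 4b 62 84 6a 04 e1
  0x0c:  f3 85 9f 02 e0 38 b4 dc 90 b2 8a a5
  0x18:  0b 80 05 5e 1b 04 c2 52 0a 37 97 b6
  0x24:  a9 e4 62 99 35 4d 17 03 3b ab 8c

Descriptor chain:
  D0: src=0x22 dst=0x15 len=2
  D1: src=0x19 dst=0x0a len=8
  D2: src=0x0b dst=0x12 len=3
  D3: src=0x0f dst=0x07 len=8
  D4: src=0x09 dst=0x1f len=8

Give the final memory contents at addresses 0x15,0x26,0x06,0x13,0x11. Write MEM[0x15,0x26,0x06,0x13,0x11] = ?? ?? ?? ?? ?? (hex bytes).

MEM[0x15,0x26,0x06,0x13,0x11] = 97 52 4b 5e 0a

  after D0: wrote 2B at 0x15 = 97b6
  after D1: wrote 8B at 0x0a = 80055e1b04c2520a
  after D2: wrote 3B at 0x12 = 055e1b
  after D3: wrote 8B at 0x07 = c2520a055e1b97b6
  after D4: wrote 8B at 0x1f = 0a055e1b97b6c252
query mem[0x15]=0x97, mem[0x26]=0x52, mem[0x06]=0x4b, mem[0x13]=0x5e, mem[0x11]=0x0a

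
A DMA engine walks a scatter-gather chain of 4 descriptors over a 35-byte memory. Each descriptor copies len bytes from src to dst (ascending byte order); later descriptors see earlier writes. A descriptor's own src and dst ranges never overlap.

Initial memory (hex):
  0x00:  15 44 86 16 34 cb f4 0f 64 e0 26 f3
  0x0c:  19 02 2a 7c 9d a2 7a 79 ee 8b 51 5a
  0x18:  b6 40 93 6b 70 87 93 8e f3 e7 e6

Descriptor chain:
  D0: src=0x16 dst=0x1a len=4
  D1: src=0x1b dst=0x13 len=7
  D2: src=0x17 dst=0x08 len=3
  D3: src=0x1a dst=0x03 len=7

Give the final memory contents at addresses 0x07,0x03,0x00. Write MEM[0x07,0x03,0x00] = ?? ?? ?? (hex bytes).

D0: mem[0x1a..0x1d] <- [51 5a b6 40]
D1: mem[0x13..0x19] <- [5a b6 40 93 8e f3 e7]
D2: mem[0x08..0x0a] <- [8e f3 e7]
D3: mem[0x03..0x09] <- [51 5a b6 40 93 8e f3]
query mem[0x07]=0x93, mem[0x03]=0x51, mem[0x00]=0x15

MEM[0x07,0x03,0x00] = 93 51 15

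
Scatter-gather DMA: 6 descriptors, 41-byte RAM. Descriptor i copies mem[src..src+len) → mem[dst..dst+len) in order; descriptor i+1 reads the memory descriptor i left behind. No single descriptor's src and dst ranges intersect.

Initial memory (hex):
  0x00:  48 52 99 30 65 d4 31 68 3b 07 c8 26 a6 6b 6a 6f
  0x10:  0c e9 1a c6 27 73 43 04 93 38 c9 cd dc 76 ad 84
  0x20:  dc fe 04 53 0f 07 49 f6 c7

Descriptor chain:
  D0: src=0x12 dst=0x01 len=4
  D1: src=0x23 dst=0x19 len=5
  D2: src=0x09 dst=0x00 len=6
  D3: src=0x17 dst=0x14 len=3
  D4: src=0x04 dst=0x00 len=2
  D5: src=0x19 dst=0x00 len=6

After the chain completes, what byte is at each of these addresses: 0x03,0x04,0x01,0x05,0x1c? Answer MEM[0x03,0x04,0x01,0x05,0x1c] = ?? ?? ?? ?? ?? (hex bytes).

#0 dst[0x01+4] := {0x1a,0xc6,0x27,0x73}
#1 dst[0x19+5] := {0x53,0x0f,0x07,0x49,0xf6}
#2 dst[0x00+6] := {0x07,0xc8,0x26,0xa6,0x6b,0x6a}
#3 dst[0x14+3] := {0x04,0x93,0x53}
#4 dst[0x00+2] := {0x6b,0x6a}
#5 dst[0x00+6] := {0x53,0x0f,0x07,0x49,0xf6,0xad}
query mem[0x03]=0x49, mem[0x04]=0xf6, mem[0x01]=0x0f, mem[0x05]=0xad, mem[0x1c]=0x49

MEM[0x03,0x04,0x01,0x05,0x1c] = 49 f6 0f ad 49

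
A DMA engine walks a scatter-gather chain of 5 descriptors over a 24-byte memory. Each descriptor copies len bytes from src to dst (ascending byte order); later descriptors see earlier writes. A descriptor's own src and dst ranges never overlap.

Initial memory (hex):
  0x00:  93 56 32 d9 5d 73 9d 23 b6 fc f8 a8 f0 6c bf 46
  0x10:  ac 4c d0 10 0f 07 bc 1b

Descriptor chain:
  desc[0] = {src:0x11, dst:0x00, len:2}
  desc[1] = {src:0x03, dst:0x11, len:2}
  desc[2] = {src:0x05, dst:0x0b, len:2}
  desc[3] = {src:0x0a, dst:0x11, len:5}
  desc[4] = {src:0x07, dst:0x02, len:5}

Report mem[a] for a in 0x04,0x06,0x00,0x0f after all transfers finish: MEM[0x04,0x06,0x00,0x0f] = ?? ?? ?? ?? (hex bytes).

MEM[0x04,0x06,0x00,0x0f] = fc 73 4c 46

  after D0: wrote 2B at 0x00 = 4cd0
  after D1: wrote 2B at 0x11 = d95d
  after D2: wrote 2B at 0x0b = 739d
  after D3: wrote 5B at 0x11 = f8739d6cbf
  after D4: wrote 5B at 0x02 = 23b6fcf873
query mem[0x04]=0xfc, mem[0x06]=0x73, mem[0x00]=0x4c, mem[0x0f]=0x46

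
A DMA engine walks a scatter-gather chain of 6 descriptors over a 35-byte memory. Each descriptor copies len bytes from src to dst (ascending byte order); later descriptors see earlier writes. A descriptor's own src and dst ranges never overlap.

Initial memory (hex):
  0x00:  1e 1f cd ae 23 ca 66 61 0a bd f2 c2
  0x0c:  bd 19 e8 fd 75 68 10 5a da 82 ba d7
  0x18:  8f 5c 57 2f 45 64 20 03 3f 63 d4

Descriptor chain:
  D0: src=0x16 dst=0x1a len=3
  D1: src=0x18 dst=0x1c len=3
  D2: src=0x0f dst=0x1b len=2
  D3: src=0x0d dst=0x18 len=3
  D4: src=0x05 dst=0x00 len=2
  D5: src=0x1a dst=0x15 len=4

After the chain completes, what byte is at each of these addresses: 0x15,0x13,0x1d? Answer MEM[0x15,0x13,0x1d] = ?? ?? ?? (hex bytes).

  after D0: wrote 3B at 0x1a = bad78f
  after D1: wrote 3B at 0x1c = 8f5cba
  after D2: wrote 2B at 0x1b = fd75
  after D3: wrote 3B at 0x18 = 19e8fd
  after D4: wrote 2B at 0x00 = ca66
  after D5: wrote 4B at 0x15 = fdfd755c
query mem[0x15]=0xfd, mem[0x13]=0x5a, mem[0x1d]=0x5c

MEM[0x15,0x13,0x1d] = fd 5a 5c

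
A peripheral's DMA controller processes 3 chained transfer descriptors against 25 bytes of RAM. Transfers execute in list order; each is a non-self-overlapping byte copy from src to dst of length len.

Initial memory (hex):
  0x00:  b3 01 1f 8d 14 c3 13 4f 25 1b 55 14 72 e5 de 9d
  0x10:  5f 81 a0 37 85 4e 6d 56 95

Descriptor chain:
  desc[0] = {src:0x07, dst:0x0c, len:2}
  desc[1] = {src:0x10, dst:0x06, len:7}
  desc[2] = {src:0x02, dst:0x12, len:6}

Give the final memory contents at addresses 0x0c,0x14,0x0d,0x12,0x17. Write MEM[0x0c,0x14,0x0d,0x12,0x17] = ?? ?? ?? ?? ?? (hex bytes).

[0] 0x07->0x0c len=2 : 4f 25
[1] 0x10->0x06 len=7 : 5f 81 a0 37 85 4e 6d
[2] 0x02->0x12 len=6 : 1f 8d 14 c3 5f 81
query mem[0x0c]=0x6d, mem[0x14]=0x14, mem[0x0d]=0x25, mem[0x12]=0x1f, mem[0x17]=0x81

MEM[0x0c,0x14,0x0d,0x12,0x17] = 6d 14 25 1f 81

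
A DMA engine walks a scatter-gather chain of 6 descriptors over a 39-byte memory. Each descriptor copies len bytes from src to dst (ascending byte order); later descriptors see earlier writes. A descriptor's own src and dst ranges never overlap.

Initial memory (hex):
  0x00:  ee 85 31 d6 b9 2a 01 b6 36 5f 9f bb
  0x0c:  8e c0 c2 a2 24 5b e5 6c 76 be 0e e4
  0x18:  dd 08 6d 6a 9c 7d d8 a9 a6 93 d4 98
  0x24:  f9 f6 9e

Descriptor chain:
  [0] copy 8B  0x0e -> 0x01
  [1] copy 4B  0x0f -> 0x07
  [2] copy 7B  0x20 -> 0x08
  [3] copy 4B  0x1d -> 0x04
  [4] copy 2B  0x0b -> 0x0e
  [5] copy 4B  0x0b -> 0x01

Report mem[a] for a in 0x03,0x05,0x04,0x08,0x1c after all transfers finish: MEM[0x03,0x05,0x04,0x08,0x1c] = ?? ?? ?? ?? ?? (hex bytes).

MEM[0x03,0x05,0x04,0x08,0x1c] = f6 d8 98 a6 9c

  after D0: wrote 8B at 0x01 = c2a2245be56c76be
  after D1: wrote 4B at 0x07 = a2245be5
  after D2: wrote 7B at 0x08 = a693d498f9f69e
  after D3: wrote 4B at 0x04 = 7dd8a9a6
  after D4: wrote 2B at 0x0e = 98f9
  after D5: wrote 4B at 0x01 = 98f9f698
query mem[0x03]=0xf6, mem[0x05]=0xd8, mem[0x04]=0x98, mem[0x08]=0xa6, mem[0x1c]=0x9c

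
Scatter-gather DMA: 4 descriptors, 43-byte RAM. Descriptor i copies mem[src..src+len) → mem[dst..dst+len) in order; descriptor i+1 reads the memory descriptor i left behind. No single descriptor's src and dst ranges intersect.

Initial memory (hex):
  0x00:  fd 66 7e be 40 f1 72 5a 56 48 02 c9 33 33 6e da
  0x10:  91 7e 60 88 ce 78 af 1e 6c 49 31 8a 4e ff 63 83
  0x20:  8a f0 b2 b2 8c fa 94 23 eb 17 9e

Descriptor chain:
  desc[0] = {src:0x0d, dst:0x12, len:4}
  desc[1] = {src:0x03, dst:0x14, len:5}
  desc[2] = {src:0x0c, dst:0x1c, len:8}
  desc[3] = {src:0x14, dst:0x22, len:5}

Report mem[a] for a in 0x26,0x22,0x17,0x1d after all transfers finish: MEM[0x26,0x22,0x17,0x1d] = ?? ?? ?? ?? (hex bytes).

MEM[0x26,0x22,0x17,0x1d] = 5a be 72 33

#0 dst[0x12+4] := {0x33,0x6e,0xda,0x91}
#1 dst[0x14+5] := {0xbe,0x40,0xf1,0x72,0x5a}
#2 dst[0x1c+8] := {0x33,0x33,0x6e,0xda,0x91,0x7e,0x33,0x6e}
#3 dst[0x22+5] := {0xbe,0x40,0xf1,0x72,0x5a}
query mem[0x26]=0x5a, mem[0x22]=0xbe, mem[0x17]=0x72, mem[0x1d]=0x33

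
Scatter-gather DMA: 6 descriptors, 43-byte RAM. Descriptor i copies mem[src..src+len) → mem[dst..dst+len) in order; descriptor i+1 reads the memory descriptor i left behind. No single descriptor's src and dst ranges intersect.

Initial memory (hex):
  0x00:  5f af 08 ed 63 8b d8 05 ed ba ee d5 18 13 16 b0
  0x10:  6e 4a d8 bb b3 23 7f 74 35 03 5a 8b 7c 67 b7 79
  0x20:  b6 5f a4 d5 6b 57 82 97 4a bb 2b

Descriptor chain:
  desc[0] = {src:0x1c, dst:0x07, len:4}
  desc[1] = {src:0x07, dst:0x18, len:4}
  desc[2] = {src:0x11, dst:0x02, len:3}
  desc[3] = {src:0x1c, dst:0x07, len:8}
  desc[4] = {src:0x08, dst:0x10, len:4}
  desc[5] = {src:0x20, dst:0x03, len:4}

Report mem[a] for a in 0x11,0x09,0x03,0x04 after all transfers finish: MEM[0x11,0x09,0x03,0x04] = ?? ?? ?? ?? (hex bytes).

MEM[0x11,0x09,0x03,0x04] = b7 b7 b6 5f

#0 dst[0x07+4] := {0x7c,0x67,0xb7,0x79}
#1 dst[0x18+4] := {0x7c,0x67,0xb7,0x79}
#2 dst[0x02+3] := {0x4a,0xd8,0xbb}
#3 dst[0x07+8] := {0x7c,0x67,0xb7,0x79,0xb6,0x5f,0xa4,0xd5}
#4 dst[0x10+4] := {0x67,0xb7,0x79,0xb6}
#5 dst[0x03+4] := {0xb6,0x5f,0xa4,0xd5}
query mem[0x11]=0xb7, mem[0x09]=0xb7, mem[0x03]=0xb6, mem[0x04]=0x5f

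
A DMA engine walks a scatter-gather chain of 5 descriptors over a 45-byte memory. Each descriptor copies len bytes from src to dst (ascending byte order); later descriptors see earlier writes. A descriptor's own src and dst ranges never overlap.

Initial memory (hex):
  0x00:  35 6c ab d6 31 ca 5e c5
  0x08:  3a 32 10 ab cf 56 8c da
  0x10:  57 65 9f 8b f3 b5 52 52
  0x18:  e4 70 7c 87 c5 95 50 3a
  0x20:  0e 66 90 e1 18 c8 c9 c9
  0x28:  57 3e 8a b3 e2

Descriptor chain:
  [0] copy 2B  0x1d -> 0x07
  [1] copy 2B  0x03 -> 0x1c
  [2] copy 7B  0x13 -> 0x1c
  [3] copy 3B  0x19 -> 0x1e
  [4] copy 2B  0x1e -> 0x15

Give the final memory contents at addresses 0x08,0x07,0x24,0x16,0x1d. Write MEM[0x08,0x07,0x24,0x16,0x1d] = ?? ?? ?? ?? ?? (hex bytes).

D0: mem[0x07..0x08] <- [95 50]
D1: mem[0x1c..0x1d] <- [d6 31]
D2: mem[0x1c..0x22] <- [8b f3 b5 52 52 e4 70]
D3: mem[0x1e..0x20] <- [70 7c 87]
D4: mem[0x15..0x16] <- [70 7c]
query mem[0x08]=0x50, mem[0x07]=0x95, mem[0x24]=0x18, mem[0x16]=0x7c, mem[0x1d]=0xf3

MEM[0x08,0x07,0x24,0x16,0x1d] = 50 95 18 7c f3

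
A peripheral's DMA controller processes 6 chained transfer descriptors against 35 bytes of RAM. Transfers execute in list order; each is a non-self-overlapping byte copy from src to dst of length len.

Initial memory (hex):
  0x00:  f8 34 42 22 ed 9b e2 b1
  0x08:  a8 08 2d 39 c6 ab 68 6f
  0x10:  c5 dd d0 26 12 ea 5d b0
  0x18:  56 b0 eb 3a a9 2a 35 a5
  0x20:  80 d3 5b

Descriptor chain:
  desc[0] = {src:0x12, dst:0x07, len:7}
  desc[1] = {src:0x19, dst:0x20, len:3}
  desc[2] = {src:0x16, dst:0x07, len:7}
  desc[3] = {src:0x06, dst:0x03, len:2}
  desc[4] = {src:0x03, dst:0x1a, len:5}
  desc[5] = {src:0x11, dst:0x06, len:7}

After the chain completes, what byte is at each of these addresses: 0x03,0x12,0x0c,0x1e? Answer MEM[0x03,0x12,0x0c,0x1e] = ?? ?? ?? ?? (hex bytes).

MEM[0x03,0x12,0x0c,0x1e] = e2 d0 b0 5d

#0 dst[0x07+7] := {0xd0,0x26,0x12,0xea,0x5d,0xb0,0x56}
#1 dst[0x20+3] := {0xb0,0xeb,0x3a}
#2 dst[0x07+7] := {0x5d,0xb0,0x56,0xb0,0xeb,0x3a,0xa9}
#3 dst[0x03+2] := {0xe2,0x5d}
#4 dst[0x1a+5] := {0xe2,0x5d,0x9b,0xe2,0x5d}
#5 dst[0x06+7] := {0xdd,0xd0,0x26,0x12,0xea,0x5d,0xb0}
query mem[0x03]=0xe2, mem[0x12]=0xd0, mem[0x0c]=0xb0, mem[0x1e]=0x5d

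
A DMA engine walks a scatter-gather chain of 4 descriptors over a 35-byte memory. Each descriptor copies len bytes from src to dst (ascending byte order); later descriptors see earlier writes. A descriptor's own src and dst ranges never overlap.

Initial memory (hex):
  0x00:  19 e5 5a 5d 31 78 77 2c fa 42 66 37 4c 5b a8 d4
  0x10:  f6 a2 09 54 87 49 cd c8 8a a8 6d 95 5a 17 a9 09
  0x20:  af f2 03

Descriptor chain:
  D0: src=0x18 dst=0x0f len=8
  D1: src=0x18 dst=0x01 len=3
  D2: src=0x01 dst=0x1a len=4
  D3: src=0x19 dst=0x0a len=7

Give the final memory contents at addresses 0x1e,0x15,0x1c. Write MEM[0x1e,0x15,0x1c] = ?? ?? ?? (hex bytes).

MEM[0x1e,0x15,0x1c] = a9 a9 6d

[0] 0x18->0x0f len=8 : 8a a8 6d 95 5a 17 a9 09
[1] 0x18->0x01 len=3 : 8a a8 6d
[2] 0x01->0x1a len=4 : 8a a8 6d 31
[3] 0x19->0x0a len=7 : a8 8a a8 6d 31 a9 09
query mem[0x1e]=0xa9, mem[0x15]=0xa9, mem[0x1c]=0x6d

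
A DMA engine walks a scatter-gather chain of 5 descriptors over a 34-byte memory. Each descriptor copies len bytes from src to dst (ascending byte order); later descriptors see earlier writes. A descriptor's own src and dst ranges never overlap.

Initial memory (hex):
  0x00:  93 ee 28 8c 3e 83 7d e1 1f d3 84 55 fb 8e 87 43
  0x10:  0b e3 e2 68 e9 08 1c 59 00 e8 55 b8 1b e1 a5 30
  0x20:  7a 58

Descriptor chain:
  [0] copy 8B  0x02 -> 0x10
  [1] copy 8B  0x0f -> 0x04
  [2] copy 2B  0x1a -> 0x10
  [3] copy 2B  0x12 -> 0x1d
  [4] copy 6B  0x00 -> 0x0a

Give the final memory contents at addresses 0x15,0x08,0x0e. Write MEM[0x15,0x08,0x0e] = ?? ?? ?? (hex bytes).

D0: mem[0x10..0x17] <- [28 8c 3e 83 7d e1 1f d3]
D1: mem[0x04..0x0b] <- [43 28 8c 3e 83 7d e1 1f]
D2: mem[0x10..0x11] <- [55 b8]
D3: mem[0x1d..0x1e] <- [3e 83]
D4: mem[0x0a..0x0f] <- [93 ee 28 8c 43 28]
query mem[0x15]=0xe1, mem[0x08]=0x83, mem[0x0e]=0x43

MEM[0x15,0x08,0x0e] = e1 83 43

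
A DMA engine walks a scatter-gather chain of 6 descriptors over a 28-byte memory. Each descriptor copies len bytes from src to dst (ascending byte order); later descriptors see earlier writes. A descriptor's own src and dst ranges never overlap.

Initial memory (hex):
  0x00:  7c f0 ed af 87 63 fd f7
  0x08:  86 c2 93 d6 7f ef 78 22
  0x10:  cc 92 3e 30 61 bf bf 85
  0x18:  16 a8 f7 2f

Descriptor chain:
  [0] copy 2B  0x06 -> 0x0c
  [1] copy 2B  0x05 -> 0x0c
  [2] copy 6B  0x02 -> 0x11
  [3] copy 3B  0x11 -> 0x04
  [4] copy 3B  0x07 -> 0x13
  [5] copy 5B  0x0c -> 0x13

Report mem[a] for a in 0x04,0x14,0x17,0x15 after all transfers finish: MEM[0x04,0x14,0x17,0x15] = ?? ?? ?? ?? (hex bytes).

D0: mem[0x0c..0x0d] <- [fd f7]
D1: mem[0x0c..0x0d] <- [63 fd]
D2: mem[0x11..0x16] <- [ed af 87 63 fd f7]
D3: mem[0x04..0x06] <- [ed af 87]
D4: mem[0x13..0x15] <- [f7 86 c2]
D5: mem[0x13..0x17] <- [63 fd 78 22 cc]
query mem[0x04]=0xed, mem[0x14]=0xfd, mem[0x17]=0xcc, mem[0x15]=0x78

MEM[0x04,0x14,0x17,0x15] = ed fd cc 78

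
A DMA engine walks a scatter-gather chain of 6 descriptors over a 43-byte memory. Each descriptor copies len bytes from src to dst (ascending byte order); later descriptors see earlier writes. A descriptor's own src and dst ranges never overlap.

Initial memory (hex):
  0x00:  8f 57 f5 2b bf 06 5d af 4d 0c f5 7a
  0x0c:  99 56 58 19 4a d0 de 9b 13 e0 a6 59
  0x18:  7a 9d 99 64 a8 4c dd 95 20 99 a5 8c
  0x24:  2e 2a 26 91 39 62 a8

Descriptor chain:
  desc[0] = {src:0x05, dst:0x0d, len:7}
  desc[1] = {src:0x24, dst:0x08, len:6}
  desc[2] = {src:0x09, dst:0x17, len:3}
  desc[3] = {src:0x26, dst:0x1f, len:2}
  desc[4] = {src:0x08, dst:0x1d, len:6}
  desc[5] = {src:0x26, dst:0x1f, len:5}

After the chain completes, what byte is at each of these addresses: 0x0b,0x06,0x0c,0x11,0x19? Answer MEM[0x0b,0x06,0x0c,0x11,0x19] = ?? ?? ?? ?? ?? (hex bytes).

#0 dst[0x0d+7] := {0x06,0x5d,0xaf,0x4d,0x0c,0xf5,0x7a}
#1 dst[0x08+6] := {0x2e,0x2a,0x26,0x91,0x39,0x62}
#2 dst[0x17+3] := {0x2a,0x26,0x91}
#3 dst[0x1f+2] := {0x26,0x91}
#4 dst[0x1d+6] := {0x2e,0x2a,0x26,0x91,0x39,0x62}
#5 dst[0x1f+5] := {0x26,0x91,0x39,0x62,0xa8}
query mem[0x0b]=0x91, mem[0x06]=0x5d, mem[0x0c]=0x39, mem[0x11]=0x0c, mem[0x19]=0x91

MEM[0x0b,0x06,0x0c,0x11,0x19] = 91 5d 39 0c 91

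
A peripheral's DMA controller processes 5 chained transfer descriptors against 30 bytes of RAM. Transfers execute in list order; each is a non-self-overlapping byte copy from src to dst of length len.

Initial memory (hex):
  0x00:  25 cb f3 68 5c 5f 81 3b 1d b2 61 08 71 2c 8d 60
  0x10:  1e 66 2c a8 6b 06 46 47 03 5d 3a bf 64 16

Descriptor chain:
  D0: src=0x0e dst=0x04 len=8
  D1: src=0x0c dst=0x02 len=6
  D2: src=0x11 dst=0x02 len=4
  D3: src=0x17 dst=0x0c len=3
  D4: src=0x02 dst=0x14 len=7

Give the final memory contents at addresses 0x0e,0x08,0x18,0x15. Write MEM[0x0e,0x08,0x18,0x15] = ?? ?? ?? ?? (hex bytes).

D0: mem[0x04..0x0b] <- [8d 60 1e 66 2c a8 6b 06]
D1: mem[0x02..0x07] <- [71 2c 8d 60 1e 66]
D2: mem[0x02..0x05] <- [66 2c a8 6b]
D3: mem[0x0c..0x0e] <- [47 03 5d]
D4: mem[0x14..0x1a] <- [66 2c a8 6b 1e 66 2c]
query mem[0x0e]=0x5d, mem[0x08]=0x2c, mem[0x18]=0x1e, mem[0x15]=0x2c

MEM[0x0e,0x08,0x18,0x15] = 5d 2c 1e 2c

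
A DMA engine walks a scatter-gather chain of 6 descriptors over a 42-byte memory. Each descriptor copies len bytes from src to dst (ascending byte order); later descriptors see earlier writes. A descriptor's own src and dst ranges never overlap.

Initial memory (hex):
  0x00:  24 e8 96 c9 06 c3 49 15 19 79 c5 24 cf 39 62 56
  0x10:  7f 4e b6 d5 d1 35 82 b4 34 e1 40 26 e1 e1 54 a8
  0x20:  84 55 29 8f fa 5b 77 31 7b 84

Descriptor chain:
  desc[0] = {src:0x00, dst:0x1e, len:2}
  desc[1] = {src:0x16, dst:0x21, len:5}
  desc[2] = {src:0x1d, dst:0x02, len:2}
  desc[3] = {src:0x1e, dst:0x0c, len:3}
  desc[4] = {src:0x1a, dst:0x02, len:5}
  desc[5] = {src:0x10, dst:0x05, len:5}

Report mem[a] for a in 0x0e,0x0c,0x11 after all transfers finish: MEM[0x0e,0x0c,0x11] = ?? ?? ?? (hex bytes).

MEM[0x0e,0x0c,0x11] = 84 24 4e

D0: mem[0x1e..0x1f] <- [24 e8]
D1: mem[0x21..0x25] <- [82 b4 34 e1 40]
D2: mem[0x02..0x03] <- [e1 24]
D3: mem[0x0c..0x0e] <- [24 e8 84]
D4: mem[0x02..0x06] <- [40 26 e1 e1 24]
D5: mem[0x05..0x09] <- [7f 4e b6 d5 d1]
query mem[0x0e]=0x84, mem[0x0c]=0x24, mem[0x11]=0x4e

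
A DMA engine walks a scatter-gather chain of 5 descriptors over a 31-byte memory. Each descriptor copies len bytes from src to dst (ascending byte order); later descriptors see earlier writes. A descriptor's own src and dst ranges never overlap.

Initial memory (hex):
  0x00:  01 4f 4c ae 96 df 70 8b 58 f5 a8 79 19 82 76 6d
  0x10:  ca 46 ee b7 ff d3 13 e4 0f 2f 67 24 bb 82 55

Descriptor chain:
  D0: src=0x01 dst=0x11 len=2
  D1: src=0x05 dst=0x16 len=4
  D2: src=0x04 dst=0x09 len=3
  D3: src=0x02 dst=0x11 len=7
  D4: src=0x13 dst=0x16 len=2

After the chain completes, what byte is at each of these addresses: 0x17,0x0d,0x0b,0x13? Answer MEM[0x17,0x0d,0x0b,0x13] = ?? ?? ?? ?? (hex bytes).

MEM[0x17,0x0d,0x0b,0x13] = df 82 70 96

D0: mem[0x11..0x12] <- [4f 4c]
D1: mem[0x16..0x19] <- [df 70 8b 58]
D2: mem[0x09..0x0b] <- [96 df 70]
D3: mem[0x11..0x17] <- [4c ae 96 df 70 8b 58]
D4: mem[0x16..0x17] <- [96 df]
query mem[0x17]=0xdf, mem[0x0d]=0x82, mem[0x0b]=0x70, mem[0x13]=0x96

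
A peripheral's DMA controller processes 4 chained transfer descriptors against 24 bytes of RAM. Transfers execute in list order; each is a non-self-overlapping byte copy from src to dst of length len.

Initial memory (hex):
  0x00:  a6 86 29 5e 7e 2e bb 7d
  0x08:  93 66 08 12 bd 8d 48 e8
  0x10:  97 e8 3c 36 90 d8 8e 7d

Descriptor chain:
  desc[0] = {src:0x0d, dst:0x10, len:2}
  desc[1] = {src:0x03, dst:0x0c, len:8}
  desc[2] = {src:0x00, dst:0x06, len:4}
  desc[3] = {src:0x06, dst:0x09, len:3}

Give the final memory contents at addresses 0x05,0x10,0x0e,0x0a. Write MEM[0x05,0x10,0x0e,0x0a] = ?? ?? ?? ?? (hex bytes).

MEM[0x05,0x10,0x0e,0x0a] = 2e 7d 2e 86

#0 dst[0x10+2] := {0x8d,0x48}
#1 dst[0x0c+8] := {0x5e,0x7e,0x2e,0xbb,0x7d,0x93,0x66,0x08}
#2 dst[0x06+4] := {0xa6,0x86,0x29,0x5e}
#3 dst[0x09+3] := {0xa6,0x86,0x29}
query mem[0x05]=0x2e, mem[0x10]=0x7d, mem[0x0e]=0x2e, mem[0x0a]=0x86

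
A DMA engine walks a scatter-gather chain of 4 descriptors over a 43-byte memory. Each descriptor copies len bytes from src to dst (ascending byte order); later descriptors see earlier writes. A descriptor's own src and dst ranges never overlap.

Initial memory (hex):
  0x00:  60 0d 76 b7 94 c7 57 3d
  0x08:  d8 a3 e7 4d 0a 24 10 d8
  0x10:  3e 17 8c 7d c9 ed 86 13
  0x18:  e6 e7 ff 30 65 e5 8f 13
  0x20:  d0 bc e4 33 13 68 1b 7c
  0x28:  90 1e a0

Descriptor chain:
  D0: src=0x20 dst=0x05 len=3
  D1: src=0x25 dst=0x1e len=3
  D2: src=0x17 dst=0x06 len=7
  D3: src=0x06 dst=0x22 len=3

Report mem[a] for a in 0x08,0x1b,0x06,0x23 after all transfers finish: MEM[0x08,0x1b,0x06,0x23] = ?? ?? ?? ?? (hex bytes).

#0 dst[0x05+3] := {0xd0,0xbc,0xe4}
#1 dst[0x1e+3] := {0x68,0x1b,0x7c}
#2 dst[0x06+7] := {0x13,0xe6,0xe7,0xff,0x30,0x65,0xe5}
#3 dst[0x22+3] := {0x13,0xe6,0xe7}
query mem[0x08]=0xe7, mem[0x1b]=0x30, mem[0x06]=0x13, mem[0x23]=0xe6

MEM[0x08,0x1b,0x06,0x23] = e7 30 13 e6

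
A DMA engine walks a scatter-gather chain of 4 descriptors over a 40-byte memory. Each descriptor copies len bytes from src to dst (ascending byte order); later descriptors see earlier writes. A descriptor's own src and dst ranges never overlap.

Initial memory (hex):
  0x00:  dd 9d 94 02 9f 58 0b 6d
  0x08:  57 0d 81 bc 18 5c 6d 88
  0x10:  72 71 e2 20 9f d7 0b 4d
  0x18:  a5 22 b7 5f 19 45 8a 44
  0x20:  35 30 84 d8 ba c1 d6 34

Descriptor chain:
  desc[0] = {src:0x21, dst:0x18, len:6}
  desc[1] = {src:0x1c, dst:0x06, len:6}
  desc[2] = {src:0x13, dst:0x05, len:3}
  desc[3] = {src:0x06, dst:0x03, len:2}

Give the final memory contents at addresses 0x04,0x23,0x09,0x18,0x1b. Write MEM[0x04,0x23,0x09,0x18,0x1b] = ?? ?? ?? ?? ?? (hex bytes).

[0] 0x21->0x18 len=6 : 30 84 d8 ba c1 d6
[1] 0x1c->0x06 len=6 : c1 d6 8a 44 35 30
[2] 0x13->0x05 len=3 : 20 9f d7
[3] 0x06->0x03 len=2 : 9f d7
query mem[0x04]=0xd7, mem[0x23]=0xd8, mem[0x09]=0x44, mem[0x18]=0x30, mem[0x1b]=0xba

MEM[0x04,0x23,0x09,0x18,0x1b] = d7 d8 44 30 ba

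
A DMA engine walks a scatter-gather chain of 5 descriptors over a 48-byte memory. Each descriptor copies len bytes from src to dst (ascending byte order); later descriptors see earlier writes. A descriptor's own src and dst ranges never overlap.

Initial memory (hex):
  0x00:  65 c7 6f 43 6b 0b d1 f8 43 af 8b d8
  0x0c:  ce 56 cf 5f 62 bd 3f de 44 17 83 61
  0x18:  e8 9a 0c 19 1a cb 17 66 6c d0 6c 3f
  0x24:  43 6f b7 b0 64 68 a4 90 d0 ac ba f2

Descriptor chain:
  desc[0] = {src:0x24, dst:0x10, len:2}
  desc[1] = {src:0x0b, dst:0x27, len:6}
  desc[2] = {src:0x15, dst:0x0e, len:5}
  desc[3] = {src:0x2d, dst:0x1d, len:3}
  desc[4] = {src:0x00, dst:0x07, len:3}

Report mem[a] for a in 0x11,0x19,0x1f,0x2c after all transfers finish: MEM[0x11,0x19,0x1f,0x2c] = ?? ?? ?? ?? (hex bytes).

MEM[0x11,0x19,0x1f,0x2c] = e8 9a f2 43

  after D0: wrote 2B at 0x10 = 436f
  after D1: wrote 6B at 0x27 = d8ce56cf5f43
  after D2: wrote 5B at 0x0e = 178361e89a
  after D3: wrote 3B at 0x1d = acbaf2
  after D4: wrote 3B at 0x07 = 65c76f
query mem[0x11]=0xe8, mem[0x19]=0x9a, mem[0x1f]=0xf2, mem[0x2c]=0x43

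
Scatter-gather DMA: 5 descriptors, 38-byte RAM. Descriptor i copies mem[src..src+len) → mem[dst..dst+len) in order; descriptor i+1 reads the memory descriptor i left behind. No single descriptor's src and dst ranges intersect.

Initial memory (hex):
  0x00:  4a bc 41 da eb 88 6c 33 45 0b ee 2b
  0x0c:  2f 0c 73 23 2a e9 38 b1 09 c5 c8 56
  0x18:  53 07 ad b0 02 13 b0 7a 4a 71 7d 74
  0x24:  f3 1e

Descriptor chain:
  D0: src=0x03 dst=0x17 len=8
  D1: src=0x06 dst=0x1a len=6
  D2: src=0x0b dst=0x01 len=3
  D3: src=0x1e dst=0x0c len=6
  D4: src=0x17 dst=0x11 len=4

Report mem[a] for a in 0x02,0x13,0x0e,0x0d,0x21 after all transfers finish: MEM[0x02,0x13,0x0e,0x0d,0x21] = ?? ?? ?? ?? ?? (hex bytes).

D0: mem[0x17..0x1e] <- [da eb 88 6c 33 45 0b ee]
D1: mem[0x1a..0x1f] <- [6c 33 45 0b ee 2b]
D2: mem[0x01..0x03] <- [2b 2f 0c]
D3: mem[0x0c..0x11] <- [ee 2b 4a 71 7d 74]
D4: mem[0x11..0x14] <- [da eb 88 6c]
query mem[0x02]=0x2f, mem[0x13]=0x88, mem[0x0e]=0x4a, mem[0x0d]=0x2b, mem[0x21]=0x71

MEM[0x02,0x13,0x0e,0x0d,0x21] = 2f 88 4a 2b 71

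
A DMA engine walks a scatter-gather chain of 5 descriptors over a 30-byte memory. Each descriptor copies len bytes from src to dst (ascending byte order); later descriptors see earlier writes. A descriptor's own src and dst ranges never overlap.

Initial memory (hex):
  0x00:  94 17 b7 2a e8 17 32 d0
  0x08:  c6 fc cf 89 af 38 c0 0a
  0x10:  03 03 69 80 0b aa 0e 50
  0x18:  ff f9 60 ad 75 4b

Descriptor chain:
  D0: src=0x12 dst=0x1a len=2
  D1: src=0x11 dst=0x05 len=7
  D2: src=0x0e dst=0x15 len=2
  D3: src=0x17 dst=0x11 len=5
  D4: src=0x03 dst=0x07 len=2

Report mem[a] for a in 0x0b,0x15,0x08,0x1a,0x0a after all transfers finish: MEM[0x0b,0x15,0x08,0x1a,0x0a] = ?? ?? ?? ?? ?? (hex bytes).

MEM[0x0b,0x15,0x08,0x1a,0x0a] = 50 80 e8 69 0e

#0 dst[0x1a+2] := {0x69,0x80}
#1 dst[0x05+7] := {0x03,0x69,0x80,0x0b,0xaa,0x0e,0x50}
#2 dst[0x15+2] := {0xc0,0x0a}
#3 dst[0x11+5] := {0x50,0xff,0xf9,0x69,0x80}
#4 dst[0x07+2] := {0x2a,0xe8}
query mem[0x0b]=0x50, mem[0x15]=0x80, mem[0x08]=0xe8, mem[0x1a]=0x69, mem[0x0a]=0x0e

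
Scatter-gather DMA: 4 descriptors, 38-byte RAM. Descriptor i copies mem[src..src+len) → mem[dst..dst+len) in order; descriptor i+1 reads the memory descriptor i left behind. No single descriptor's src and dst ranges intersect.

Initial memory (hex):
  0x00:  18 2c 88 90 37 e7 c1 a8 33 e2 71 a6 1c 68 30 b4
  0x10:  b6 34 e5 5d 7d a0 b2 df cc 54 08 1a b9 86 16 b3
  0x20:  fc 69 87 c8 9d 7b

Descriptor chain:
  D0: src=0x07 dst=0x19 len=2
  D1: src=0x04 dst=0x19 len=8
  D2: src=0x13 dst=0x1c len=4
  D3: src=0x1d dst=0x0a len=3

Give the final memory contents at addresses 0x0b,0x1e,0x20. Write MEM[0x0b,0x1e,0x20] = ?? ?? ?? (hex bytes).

[0] 0x07->0x19 len=2 : a8 33
[1] 0x04->0x19 len=8 : 37 e7 c1 a8 33 e2 71 a6
[2] 0x13->0x1c len=4 : 5d 7d a0 b2
[3] 0x1d->0x0a len=3 : 7d a0 b2
query mem[0x0b]=0xa0, mem[0x1e]=0xa0, mem[0x20]=0xa6

MEM[0x0b,0x1e,0x20] = a0 a0 a6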